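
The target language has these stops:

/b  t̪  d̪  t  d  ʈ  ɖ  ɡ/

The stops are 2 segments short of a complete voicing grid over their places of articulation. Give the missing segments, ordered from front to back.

/p/, /k/

bilabial: voiceless —, voiced /b/.
dental: voiceless /t̪/, voiced /d̪/.
alveolar: voiceless /t/, voiced /d/.
retroflex: voiceless /ʈ/, voiced /ɖ/.
velar: voiceless —, voiced /ɡ/.
Gaps, from front to back: bilabial lacks voiceless (/p/); velar lacks voiceless (/k/).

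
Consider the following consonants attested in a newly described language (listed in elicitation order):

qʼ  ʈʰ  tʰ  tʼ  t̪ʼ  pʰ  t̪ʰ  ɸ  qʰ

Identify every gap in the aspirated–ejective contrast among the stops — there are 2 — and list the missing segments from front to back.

Aspirated: /pʰ/ (bilabial), /t̪ʰ/ (dental), /tʰ/ (alveolar), /ʈʰ/ (retroflex), /qʰ/ (uvular).
Ejective: /t̪ʼ/ (dental), /tʼ/ (alveolar), /qʼ/ (uvular).
Gaps, from front to back: bilabial lacks ejective (/pʼ/); retroflex lacks ejective (/ʈʼ/).

/pʼ/, /ʈʼ/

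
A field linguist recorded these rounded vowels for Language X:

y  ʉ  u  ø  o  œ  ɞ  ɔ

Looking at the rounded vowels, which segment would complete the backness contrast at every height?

high: front /y/, central /ʉ/, back /u/.
high-mid: front /ø/, central —, back /o/.
low-mid: front /œ/, central /ɞ/, back /ɔ/.
The high-mid row has no central member, so the gap is the high-mid central rounded vowel /ɵ/.

/ɵ/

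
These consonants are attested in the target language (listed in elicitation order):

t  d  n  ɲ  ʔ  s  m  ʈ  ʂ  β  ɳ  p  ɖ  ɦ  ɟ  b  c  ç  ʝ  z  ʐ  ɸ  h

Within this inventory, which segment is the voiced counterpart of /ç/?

/ʝ/

/ç/ is a voiceless palatal fricative.
The voiced counterpart is a voiced palatal fricative — in this inventory, /ʝ/.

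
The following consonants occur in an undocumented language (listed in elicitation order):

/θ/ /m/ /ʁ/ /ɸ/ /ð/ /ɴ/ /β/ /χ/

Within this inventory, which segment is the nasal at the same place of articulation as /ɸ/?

/m/

/ɸ/ is a voiceless bilabial fricative.
The nasal at the same place is a bilabial nasal — in this inventory, /m/.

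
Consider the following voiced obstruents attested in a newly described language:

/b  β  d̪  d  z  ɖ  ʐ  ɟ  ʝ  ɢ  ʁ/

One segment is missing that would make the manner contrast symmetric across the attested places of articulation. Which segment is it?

Stop: /b/ (bilabial), /d̪/ (dental), /d/ (alveolar), /ɖ/ (retroflex), /ɟ/ (palatal), /ɢ/ (uvular).
Fricative: /β/ (bilabial), /z/ (alveolar), /ʐ/ (retroflex), /ʝ/ (palatal), /ʁ/ (uvular).
The dental row has no fricative member, so the gap is the dental fricative /ð/.

/ð/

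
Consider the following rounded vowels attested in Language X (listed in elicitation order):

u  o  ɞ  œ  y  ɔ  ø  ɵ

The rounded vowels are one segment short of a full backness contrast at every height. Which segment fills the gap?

/ʉ/

Front: /y/ (high), /ø/ (high-mid), /œ/ (low-mid).
Central: /ɵ/ (high-mid), /ɞ/ (low-mid).
Back: /u/ (high), /o/ (high-mid), /ɔ/ (low-mid).
The high row has no central member, so the gap is the high central rounded vowel /ʉ/.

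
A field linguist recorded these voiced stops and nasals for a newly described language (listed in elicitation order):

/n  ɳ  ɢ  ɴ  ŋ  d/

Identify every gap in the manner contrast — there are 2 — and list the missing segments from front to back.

alveolar: oral stop /d/, nasal /n/.
retroflex: oral stop —, nasal /ɳ/.
velar: oral stop —, nasal /ŋ/.
uvular: oral stop /ɢ/, nasal /ɴ/.
Gaps, from front to back: retroflex lacks oral stop (/ɖ/); velar lacks oral stop (/ɡ/).

/ɖ/, /ɡ/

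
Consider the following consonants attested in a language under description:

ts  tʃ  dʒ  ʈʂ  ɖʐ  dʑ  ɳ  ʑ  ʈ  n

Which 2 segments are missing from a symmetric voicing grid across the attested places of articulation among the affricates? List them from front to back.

/dz/, /tɕ/

alveolar: voiceless /ts/, voiced —.
postalveolar: voiceless /tʃ/, voiced /dʒ/.
retroflex: voiceless /ʈʂ/, voiced /ɖʐ/.
alveolo-palatal: voiceless —, voiced /dʑ/.
Gaps, from front to back: alveolar lacks voiced (/dz/); alveolo-palatal lacks voiceless (/tɕ/).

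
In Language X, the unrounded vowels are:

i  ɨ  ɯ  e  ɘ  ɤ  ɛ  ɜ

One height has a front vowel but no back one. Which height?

low-mid

Front: /i/ (high), /e/ (high-mid), /ɛ/ (low-mid).
Central: /ɨ/ (high), /ɘ/ (high-mid), /ɜ/ (low-mid).
Back: /ɯ/ (high), /ɤ/ (high-mid).
Every height has a back member except low-mid, where /ʌ/ would be expected.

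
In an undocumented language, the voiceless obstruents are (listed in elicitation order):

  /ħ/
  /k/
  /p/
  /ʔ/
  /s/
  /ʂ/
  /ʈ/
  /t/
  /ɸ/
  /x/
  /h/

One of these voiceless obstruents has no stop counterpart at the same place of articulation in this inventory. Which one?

/ħ/

Bilabial: /p/ ~ /ɸ/
Alveolar: /t/ ~ /s/
Retroflex: /ʈ/ ~ /ʂ/
Velar: /k/ ~ /x/
Glottal: /ʔ/ ~ /h/
Pharyngeal: only /ħ/ (fricative); no stop partner.
So /ħ/ is the unpaired segment.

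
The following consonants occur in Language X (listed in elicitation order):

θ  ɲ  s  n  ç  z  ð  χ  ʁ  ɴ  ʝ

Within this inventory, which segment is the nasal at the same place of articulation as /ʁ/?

/ʁ/ is a voiced uvular fricative.
The nasal at the same place is an uvular nasal — in this inventory, /ɴ/.

/ɴ/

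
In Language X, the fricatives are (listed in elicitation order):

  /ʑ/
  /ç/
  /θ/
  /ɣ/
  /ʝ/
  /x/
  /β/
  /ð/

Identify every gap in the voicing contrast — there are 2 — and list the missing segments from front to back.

bilabial: voiceless —, voiced /β/.
dental: voiceless /θ/, voiced /ð/.
alveolo-palatal: voiceless —, voiced /ʑ/.
palatal: voiceless /ç/, voiced /ʝ/.
velar: voiceless /x/, voiced /ɣ/.
Gaps, from front to back: bilabial lacks voiceless (/ɸ/); alveolo-palatal lacks voiceless (/ɕ/).

/ɸ/, /ɕ/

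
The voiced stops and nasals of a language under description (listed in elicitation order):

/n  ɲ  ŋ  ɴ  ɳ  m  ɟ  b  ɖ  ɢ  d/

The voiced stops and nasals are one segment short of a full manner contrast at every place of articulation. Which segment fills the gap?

place of articulation  oral stop  nasal   
bilabial          b         m       
alveolar          d         n       
retroflex         ɖ         ɳ       
palatal           ɟ         ɲ       
velar             —         ŋ       
uvular            ɢ         ɴ       
The velar row has no oral stop member, so the gap is the velar oral stop /ɡ/.

/ɡ/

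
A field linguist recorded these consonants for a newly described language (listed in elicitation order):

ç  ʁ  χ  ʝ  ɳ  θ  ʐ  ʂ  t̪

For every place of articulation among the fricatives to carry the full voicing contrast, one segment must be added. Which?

/ð/

dental: voiceless /θ/, voiced —.
retroflex: voiceless /ʂ/, voiced /ʐ/.
palatal: voiceless /ç/, voiced /ʝ/.
uvular: voiceless /χ/, voiced /ʁ/.
The dental row has no voiced member, so the gap is the voiced dental fricative /ð/.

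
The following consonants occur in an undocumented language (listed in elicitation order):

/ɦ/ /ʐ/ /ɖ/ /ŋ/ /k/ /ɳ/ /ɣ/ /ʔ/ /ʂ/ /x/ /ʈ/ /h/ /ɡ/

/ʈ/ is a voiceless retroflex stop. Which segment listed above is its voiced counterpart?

/ɖ/

The voiced counterpart is a voiced retroflex stop — in this inventory, /ɖ/.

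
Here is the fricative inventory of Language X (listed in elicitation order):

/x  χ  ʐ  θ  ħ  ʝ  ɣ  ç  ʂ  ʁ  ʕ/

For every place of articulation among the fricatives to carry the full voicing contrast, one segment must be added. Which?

place of articulation  voiceless  voiced  
dental            θ         —       
retroflex         ʂ         ʐ       
palatal           ç         ʝ       
velar             x         ɣ       
uvular            χ         ʁ       
pharyngeal        ħ         ʕ       
The dental row has no voiced member, so the gap is the voiced dental fricative /ð/.

/ð/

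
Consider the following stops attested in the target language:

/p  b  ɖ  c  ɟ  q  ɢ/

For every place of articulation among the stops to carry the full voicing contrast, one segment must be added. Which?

Voiceless: /p/ (bilabial), /c/ (palatal), /q/ (uvular).
Voiced: /b/ (bilabial), /ɖ/ (retroflex), /ɟ/ (palatal), /ɢ/ (uvular).
The retroflex row has no voiceless member, so the gap is the voiceless retroflex stop /ʈ/.

/ʈ/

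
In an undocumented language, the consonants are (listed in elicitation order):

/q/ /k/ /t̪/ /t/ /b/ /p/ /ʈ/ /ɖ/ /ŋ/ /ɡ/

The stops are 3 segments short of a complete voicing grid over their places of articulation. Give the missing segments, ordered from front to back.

/d̪/, /d/, /ɢ/

Voiceless: /p/ (bilabial), /t̪/ (dental), /t/ (alveolar), /ʈ/ (retroflex), /k/ (velar), /q/ (uvular).
Voiced: /b/ (bilabial), /ɖ/ (retroflex), /ɡ/ (velar).
Gaps, from front to back: dental lacks voiced (/d̪/); alveolar lacks voiced (/d/); uvular lacks voiced (/ɢ/).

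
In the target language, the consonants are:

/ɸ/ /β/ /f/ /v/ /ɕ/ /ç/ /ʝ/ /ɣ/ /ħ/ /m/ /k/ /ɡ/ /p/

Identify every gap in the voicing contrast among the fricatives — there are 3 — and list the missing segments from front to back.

/ʑ/, /x/, /ʕ/

place of articulation  voiceless  voiced  
bilabial          ɸ         β       
labiodental       f         v       
alveolo-palatal   ɕ         —       
palatal           ç         ʝ       
velar             —         ɣ       
pharyngeal        ħ         —       
Gaps, from front to back: alveolo-palatal lacks voiced (/ʑ/); velar lacks voiceless (/x/); pharyngeal lacks voiced (/ʕ/).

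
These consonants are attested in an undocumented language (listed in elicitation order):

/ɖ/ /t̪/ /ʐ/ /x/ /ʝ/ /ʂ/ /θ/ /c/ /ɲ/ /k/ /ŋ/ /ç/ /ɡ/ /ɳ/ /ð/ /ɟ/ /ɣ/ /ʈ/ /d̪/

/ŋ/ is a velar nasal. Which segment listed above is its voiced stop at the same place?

/ɡ/

The voiced stop at the same place is a voiced velar stop — in this inventory, /ɡ/.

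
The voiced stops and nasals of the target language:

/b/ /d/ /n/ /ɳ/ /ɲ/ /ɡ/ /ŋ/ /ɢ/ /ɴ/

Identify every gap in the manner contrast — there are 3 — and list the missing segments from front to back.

/m/, /ɖ/, /ɟ/

place of articulation  oral stop  nasal   
bilabial          b         —       
alveolar          d         n       
retroflex         —         ɳ       
palatal           —         ɲ       
velar             ɡ         ŋ       
uvular            ɢ         ɴ       
Gaps, from front to back: bilabial lacks nasal (/m/); retroflex lacks oral stop (/ɖ/); palatal lacks oral stop (/ɟ/).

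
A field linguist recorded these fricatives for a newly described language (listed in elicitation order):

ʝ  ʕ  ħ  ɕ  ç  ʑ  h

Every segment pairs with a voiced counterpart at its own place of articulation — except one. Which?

/h/

Alveolo-palatal: /ɕ/ ~ /ʑ/
Palatal: /ç/ ~ /ʝ/
Pharyngeal: /ħ/ ~ /ʕ/
Glottal: only /h/ (voiceless); no voiced partner.
So /h/ is the unpaired segment.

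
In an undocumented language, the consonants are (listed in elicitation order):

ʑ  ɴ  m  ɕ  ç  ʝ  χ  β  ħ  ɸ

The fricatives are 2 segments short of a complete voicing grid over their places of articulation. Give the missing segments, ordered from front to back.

bilabial: voiceless /ɸ/, voiced /β/.
alveolo-palatal: voiceless /ɕ/, voiced /ʑ/.
palatal: voiceless /ç/, voiced /ʝ/.
uvular: voiceless /χ/, voiced —.
pharyngeal: voiceless /ħ/, voiced —.
Gaps, from front to back: uvular lacks voiced (/ʁ/); pharyngeal lacks voiced (/ʕ/).

/ʁ/, /ʕ/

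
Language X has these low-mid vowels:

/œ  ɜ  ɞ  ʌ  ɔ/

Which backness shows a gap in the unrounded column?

front

Unrounded: /ɜ/ (central), /ʌ/ (back).
Rounded: /œ/ (front), /ɞ/ (central), /ɔ/ (back).
Every backness has an unrounded member except front, where /ɛ/ would be expected.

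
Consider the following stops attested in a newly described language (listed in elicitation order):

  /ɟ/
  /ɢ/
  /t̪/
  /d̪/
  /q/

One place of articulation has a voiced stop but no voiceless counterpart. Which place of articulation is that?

palatal

place of articulation  voiceless  voiced  
dental            t̪        d̪      
palatal           —         ɟ       
uvular            q         ɢ       
Every place of articulation has a voiceless member except palatal, where /c/ would be expected.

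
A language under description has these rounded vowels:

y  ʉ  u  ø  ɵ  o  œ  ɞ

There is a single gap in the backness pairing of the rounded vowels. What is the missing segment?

high: front /y/, central /ʉ/, back /u/.
high-mid: front /ø/, central /ɵ/, back /o/.
low-mid: front /œ/, central /ɞ/, back —.
The low-mid row has no back member, so the gap is the low-mid back rounded vowel /ɔ/.

/ɔ/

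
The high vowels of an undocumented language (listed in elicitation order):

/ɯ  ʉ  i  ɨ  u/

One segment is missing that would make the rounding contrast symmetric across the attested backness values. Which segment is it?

backness          unrounded  rounded 
front             i         —       
central           ɨ         ʉ       
back              ɯ         u       
The front row has no rounded member, so the gap is the front rounded vowel /y/.

/y/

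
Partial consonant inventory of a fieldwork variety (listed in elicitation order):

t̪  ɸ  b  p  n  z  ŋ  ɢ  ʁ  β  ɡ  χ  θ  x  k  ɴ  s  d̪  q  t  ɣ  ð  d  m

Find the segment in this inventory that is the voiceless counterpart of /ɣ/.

/x/

/ɣ/ is a voiced velar fricative.
The voiceless counterpart is a voiceless velar fricative — in this inventory, /x/.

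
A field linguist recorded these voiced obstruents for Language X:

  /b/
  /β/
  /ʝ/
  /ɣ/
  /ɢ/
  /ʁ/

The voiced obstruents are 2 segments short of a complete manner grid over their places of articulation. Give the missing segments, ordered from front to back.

/ɟ/, /ɡ/

Stop: /b/ (bilabial), /ɢ/ (uvular).
Fricative: /β/ (bilabial), /ʝ/ (palatal), /ɣ/ (velar), /ʁ/ (uvular).
Gaps, from front to back: palatal lacks stop (/ɟ/); velar lacks stop (/ɡ/).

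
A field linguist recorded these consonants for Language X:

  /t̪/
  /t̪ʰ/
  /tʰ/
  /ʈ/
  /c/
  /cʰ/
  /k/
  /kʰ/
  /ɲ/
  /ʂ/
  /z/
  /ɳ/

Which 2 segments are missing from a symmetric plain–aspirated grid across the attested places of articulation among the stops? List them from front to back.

/t/, /ʈʰ/

place of articulation  plain     aspirated
dental            t̪        t̪ʰ     
alveolar          —         tʰ      
retroflex         ʈ         —       
palatal           c         cʰ      
velar             k         kʰ      
Gaps, from front to back: alveolar lacks plain (/t/); retroflex lacks aspirated (/ʈʰ/).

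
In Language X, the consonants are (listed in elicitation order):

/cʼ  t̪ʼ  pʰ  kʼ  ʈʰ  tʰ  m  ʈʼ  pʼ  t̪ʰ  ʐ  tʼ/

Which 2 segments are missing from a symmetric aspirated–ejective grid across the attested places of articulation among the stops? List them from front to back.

/cʰ/, /kʰ/

place of articulation  aspirated  ejective
bilabial          pʰ        pʼ      
dental            t̪ʰ       t̪ʼ     
alveolar          tʰ        tʼ      
retroflex         ʈʰ        ʈʼ      
palatal           —         cʼ      
velar             —         kʼ      
Gaps, from front to back: palatal lacks aspirated (/cʰ/); velar lacks aspirated (/kʰ/).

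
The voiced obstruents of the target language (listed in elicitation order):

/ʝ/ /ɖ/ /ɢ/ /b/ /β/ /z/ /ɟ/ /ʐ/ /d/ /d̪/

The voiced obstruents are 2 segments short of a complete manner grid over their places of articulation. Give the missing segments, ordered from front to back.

place of articulation  stop      fricative
bilabial          b         β       
dental            d̪        —       
alveolar          d         z       
retroflex         ɖ         ʐ       
palatal           ɟ         ʝ       
uvular            ɢ         —       
Gaps, from front to back: dental lacks fricative (/ð/); uvular lacks fricative (/ʁ/).

/ð/, /ʁ/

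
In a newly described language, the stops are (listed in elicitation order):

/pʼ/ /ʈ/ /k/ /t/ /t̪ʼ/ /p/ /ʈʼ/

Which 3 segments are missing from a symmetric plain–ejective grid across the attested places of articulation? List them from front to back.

place of articulation  plain     ejective
bilabial          p         pʼ      
dental            —         t̪ʼ     
alveolar          t         —       
retroflex         ʈ         ʈʼ      
velar             k         —       
Gaps, from front to back: dental lacks plain (/t̪/); alveolar lacks ejective (/tʼ/); velar lacks ejective (/kʼ/).

/t̪/, /tʼ/, /kʼ/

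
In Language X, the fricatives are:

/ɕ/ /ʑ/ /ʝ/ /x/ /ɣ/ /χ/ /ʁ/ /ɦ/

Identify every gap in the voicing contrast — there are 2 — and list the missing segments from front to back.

place of articulation  voiceless  voiced  
alveolo-palatal   ɕ         ʑ       
palatal           —         ʝ       
velar             x         ɣ       
uvular            χ         ʁ       
glottal           —         ɦ       
Gaps, from front to back: palatal lacks voiceless (/ç/); glottal lacks voiceless (/h/).

/ç/, /h/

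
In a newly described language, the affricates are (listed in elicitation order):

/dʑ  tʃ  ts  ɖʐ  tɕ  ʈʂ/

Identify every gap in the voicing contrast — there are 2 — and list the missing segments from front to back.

/dz/, /dʒ/

place of articulation  voiceless  voiced  
alveolar          ts        —       
postalveolar      tʃ        —       
retroflex         ʈʂ        ɖʐ      
alveolo-palatal   tɕ        dʑ      
Gaps, from front to back: alveolar lacks voiced (/dz/); postalveolar lacks voiced (/dʒ/).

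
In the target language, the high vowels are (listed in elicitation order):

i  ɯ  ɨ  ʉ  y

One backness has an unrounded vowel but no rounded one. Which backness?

Unrounded: /i/ (front), /ɨ/ (central), /ɯ/ (back).
Rounded: /y/ (front), /ʉ/ (central).
Every backness has a rounded member except back, where /u/ would be expected.

back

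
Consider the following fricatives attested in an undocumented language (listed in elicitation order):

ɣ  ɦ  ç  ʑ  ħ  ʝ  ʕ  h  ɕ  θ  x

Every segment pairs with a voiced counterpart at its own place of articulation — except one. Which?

Alveolo-palatal: /ɕ/ ~ /ʑ/
Palatal: /ç/ ~ /ʝ/
Velar: /x/ ~ /ɣ/
Pharyngeal: /ħ/ ~ /ʕ/
Glottal: /h/ ~ /ɦ/
Dental: only /θ/ (voiceless); no voiced partner.
So /θ/ is the unpaired segment.

/θ/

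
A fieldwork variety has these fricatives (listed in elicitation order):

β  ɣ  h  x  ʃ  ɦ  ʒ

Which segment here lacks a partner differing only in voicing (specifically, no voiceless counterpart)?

Postalveolar: /ʃ/ ~ /ʒ/
Velar: /x/ ~ /ɣ/
Glottal: /h/ ~ /ɦ/
Bilabial: only /β/ (voiced); no voiceless partner.
So /β/ is the unpaired segment.

/β/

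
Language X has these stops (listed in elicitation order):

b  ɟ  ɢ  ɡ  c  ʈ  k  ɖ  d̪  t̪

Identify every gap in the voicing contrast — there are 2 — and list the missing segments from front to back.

Voiceless: /t̪/ (dental), /ʈ/ (retroflex), /c/ (palatal), /k/ (velar).
Voiced: /b/ (bilabial), /d̪/ (dental), /ɖ/ (retroflex), /ɟ/ (palatal), /ɡ/ (velar), /ɢ/ (uvular).
Gaps, from front to back: bilabial lacks voiceless (/p/); uvular lacks voiceless (/q/).

/p/, /q/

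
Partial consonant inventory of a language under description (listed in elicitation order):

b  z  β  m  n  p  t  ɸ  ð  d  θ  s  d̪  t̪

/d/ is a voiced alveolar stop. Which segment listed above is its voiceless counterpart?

The voiceless counterpart is a voiceless alveolar stop — in this inventory, /t/.

/t/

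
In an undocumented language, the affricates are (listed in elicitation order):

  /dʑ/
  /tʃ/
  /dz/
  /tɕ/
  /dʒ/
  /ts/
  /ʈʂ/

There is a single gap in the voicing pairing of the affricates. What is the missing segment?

alveolar: voiceless /ts/, voiced /dz/.
postalveolar: voiceless /tʃ/, voiced /dʒ/.
retroflex: voiceless /ʈʂ/, voiced —.
alveolo-palatal: voiceless /tɕ/, voiced /dʑ/.
The retroflex row has no voiced member, so the gap is the voiced retroflex affricate /ɖʐ/.

/ɖʐ/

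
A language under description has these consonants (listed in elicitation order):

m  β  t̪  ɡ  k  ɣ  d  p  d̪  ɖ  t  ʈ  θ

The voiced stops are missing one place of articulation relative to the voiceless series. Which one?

bilabial

bilabial: voiceless /p/, voiced —.
dental: voiceless /t̪/, voiced /d̪/.
alveolar: voiceless /t/, voiced /d/.
retroflex: voiceless /ʈ/, voiced /ɖ/.
velar: voiceless /k/, voiced /ɡ/.
Every place of articulation has a voiced member except bilabial, where /b/ would be expected.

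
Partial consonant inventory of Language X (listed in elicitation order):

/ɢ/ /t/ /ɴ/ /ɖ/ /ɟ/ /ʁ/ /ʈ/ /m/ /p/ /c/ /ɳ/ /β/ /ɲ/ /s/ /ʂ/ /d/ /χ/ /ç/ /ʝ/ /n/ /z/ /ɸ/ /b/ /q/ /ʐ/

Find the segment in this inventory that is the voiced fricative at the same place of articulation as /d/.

/z/

/d/ is a voiced alveolar stop.
The voiced fricative at the same place is a voiced alveolar fricative — in this inventory, /z/.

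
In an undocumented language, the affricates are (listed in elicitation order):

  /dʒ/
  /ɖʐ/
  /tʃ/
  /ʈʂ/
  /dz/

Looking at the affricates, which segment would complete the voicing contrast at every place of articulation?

place of articulation  voiceless  voiced  
alveolar          —         dz      
postalveolar      tʃ        dʒ      
retroflex         ʈʂ        ɖʐ      
The alveolar row has no voiceless member, so the gap is the voiceless alveolar affricate /ts/.

/ts/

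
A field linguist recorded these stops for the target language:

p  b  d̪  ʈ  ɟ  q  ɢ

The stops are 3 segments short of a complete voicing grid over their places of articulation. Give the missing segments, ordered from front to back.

/t̪/, /ɖ/, /c/

bilabial: voiceless /p/, voiced /b/.
dental: voiceless —, voiced /d̪/.
retroflex: voiceless /ʈ/, voiced —.
palatal: voiceless —, voiced /ɟ/.
uvular: voiceless /q/, voiced /ɢ/.
Gaps, from front to back: dental lacks voiceless (/t̪/); retroflex lacks voiced (/ɖ/); palatal lacks voiceless (/c/).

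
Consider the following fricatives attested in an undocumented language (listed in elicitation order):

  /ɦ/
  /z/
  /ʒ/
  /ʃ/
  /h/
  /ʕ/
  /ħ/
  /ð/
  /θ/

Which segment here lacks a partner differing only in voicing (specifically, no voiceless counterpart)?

/z/

Dental: /θ/ ~ /ð/
Postalveolar: /ʃ/ ~ /ʒ/
Pharyngeal: /ħ/ ~ /ʕ/
Glottal: /h/ ~ /ɦ/
Alveolar: only /z/ (voiced); no voiceless partner.
So /z/ is the unpaired segment.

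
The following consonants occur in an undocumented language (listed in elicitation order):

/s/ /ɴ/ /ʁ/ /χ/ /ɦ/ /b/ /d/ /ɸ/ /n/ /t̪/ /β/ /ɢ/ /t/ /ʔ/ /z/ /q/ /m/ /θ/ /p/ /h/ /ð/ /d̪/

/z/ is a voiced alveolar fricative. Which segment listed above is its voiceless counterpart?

The voiceless counterpart is a voiceless alveolar fricative — in this inventory, /s/.

/s/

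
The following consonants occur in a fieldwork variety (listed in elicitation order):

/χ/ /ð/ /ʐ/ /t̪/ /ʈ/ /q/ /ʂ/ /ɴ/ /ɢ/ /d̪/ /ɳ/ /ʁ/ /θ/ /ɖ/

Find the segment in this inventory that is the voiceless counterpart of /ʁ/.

/χ/

/ʁ/ is a voiced uvular fricative.
The voiceless counterpart is a voiceless uvular fricative — in this inventory, /χ/.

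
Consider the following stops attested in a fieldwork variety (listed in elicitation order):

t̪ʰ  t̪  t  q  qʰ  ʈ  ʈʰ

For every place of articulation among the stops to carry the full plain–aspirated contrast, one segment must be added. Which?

/tʰ/

place of articulation  plain     aspirated
dental            t̪        t̪ʰ     
alveolar          t         —       
retroflex         ʈ         ʈʰ      
uvular            q         qʰ      
The alveolar row has no aspirated member, so the gap is the aspirated alveolar stop /tʰ/.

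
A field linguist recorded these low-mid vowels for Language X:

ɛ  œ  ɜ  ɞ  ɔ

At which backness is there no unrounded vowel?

back

front: unrounded /ɛ/, rounded /œ/.
central: unrounded /ɜ/, rounded /ɞ/.
back: unrounded —, rounded /ɔ/.
Every backness has an unrounded member except back, where /ʌ/ would be expected.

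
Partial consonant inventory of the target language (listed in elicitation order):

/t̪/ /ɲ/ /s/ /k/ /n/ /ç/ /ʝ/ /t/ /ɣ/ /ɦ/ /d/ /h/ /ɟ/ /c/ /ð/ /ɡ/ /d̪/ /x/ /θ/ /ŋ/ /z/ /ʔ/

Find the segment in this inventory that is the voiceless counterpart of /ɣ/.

/ɣ/ is a voiced velar fricative.
The voiceless counterpart is a voiceless velar fricative — in this inventory, /x/.

/x/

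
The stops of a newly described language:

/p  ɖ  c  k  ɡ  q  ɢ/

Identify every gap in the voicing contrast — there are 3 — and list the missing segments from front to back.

/b/, /ʈ/, /ɟ/

bilabial: voiceless /p/, voiced —.
retroflex: voiceless —, voiced /ɖ/.
palatal: voiceless /c/, voiced —.
velar: voiceless /k/, voiced /ɡ/.
uvular: voiceless /q/, voiced /ɢ/.
Gaps, from front to back: bilabial lacks voiced (/b/); retroflex lacks voiceless (/ʈ/); palatal lacks voiced (/ɟ/).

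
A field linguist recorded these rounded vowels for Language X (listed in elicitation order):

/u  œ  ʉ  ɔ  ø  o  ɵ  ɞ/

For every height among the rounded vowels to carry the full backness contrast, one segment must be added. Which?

height            front     central   back    
high              —         ʉ         u       
high-mid          ø         ɵ         o       
low-mid           œ         ɞ         ɔ       
The high row has no front member, so the gap is the high front rounded vowel /y/.

/y/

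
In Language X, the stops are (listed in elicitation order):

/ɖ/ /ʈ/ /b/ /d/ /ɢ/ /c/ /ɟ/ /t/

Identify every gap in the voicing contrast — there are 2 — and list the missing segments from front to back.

/p/, /q/

Voiceless: /t/ (alveolar), /ʈ/ (retroflex), /c/ (palatal).
Voiced: /b/ (bilabial), /d/ (alveolar), /ɖ/ (retroflex), /ɟ/ (palatal), /ɢ/ (uvular).
Gaps, from front to back: bilabial lacks voiceless (/p/); uvular lacks voiceless (/q/).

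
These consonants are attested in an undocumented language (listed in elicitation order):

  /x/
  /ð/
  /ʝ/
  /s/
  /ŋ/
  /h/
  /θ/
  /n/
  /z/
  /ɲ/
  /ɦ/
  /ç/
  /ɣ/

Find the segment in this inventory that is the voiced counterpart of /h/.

/ɦ/

/h/ is a voiceless glottal fricative.
The voiced counterpart is a voiced glottal fricative — in this inventory, /ɦ/.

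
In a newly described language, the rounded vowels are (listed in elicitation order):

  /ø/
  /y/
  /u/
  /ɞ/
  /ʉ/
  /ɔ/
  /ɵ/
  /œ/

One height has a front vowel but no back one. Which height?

high: front /y/, central /ʉ/, back /u/.
high-mid: front /ø/, central /ɵ/, back —.
low-mid: front /œ/, central /ɞ/, back /ɔ/.
Every height has a back member except high-mid, where /o/ would be expected.

high-mid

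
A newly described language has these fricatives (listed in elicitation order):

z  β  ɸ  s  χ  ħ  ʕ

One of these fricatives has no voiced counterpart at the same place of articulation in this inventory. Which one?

Bilabial: /ɸ/ ~ /β/
Alveolar: /s/ ~ /z/
Pharyngeal: /ħ/ ~ /ʕ/
Uvular: only /χ/ (voiceless); no voiced partner.
So /χ/ is the unpaired segment.

/χ/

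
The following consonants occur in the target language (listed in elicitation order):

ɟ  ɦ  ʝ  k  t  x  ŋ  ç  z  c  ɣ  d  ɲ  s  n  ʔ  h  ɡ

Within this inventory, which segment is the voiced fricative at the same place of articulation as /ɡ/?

/ɡ/ is a voiced velar stop.
The voiced fricative at the same place is a voiced velar fricative — in this inventory, /ɣ/.

/ɣ/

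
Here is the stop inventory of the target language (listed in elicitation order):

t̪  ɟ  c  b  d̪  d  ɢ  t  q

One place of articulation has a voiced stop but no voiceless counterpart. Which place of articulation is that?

bilabial

place of articulation  voiceless  voiced  
bilabial          —         b       
dental            t̪        d̪      
alveolar          t         d       
palatal           c         ɟ       
uvular            q         ɢ       
Every place of articulation has a voiceless member except bilabial, where /p/ would be expected.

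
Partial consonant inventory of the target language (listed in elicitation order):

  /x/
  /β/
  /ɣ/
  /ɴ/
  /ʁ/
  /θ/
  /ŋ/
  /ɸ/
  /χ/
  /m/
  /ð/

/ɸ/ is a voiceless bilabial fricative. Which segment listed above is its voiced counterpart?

/β/

The voiced counterpart is a voiced bilabial fricative — in this inventory, /β/.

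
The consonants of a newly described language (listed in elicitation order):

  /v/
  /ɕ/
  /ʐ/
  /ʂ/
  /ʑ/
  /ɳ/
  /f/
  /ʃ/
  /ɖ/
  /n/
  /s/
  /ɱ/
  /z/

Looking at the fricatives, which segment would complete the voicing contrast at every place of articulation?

labiodental: voiceless /f/, voiced /v/.
alveolar: voiceless /s/, voiced /z/.
postalveolar: voiceless /ʃ/, voiced —.
retroflex: voiceless /ʂ/, voiced /ʐ/.
alveolo-palatal: voiceless /ɕ/, voiced /ʑ/.
The postalveolar row has no voiced member, so the gap is the voiced postalveolar fricative /ʒ/.

/ʒ/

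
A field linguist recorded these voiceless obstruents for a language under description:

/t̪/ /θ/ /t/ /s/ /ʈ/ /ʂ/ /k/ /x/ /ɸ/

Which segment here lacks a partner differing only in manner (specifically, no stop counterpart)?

/ɸ/

Dental: /t̪/ ~ /θ/
Alveolar: /t/ ~ /s/
Retroflex: /ʈ/ ~ /ʂ/
Velar: /k/ ~ /x/
Bilabial: only /ɸ/ (fricative); no stop partner.
So /ɸ/ is the unpaired segment.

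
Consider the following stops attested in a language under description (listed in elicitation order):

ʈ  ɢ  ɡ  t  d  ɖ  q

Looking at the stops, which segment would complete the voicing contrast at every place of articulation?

/k/

Voiceless: /t/ (alveolar), /ʈ/ (retroflex), /q/ (uvular).
Voiced: /d/ (alveolar), /ɖ/ (retroflex), /ɡ/ (velar), /ɢ/ (uvular).
The velar row has no voiceless member, so the gap is the voiceless velar stop /k/.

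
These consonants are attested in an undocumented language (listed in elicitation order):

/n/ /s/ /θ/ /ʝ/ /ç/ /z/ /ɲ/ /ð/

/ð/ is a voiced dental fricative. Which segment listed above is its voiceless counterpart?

/θ/

The voiceless counterpart is a voiceless dental fricative — in this inventory, /θ/.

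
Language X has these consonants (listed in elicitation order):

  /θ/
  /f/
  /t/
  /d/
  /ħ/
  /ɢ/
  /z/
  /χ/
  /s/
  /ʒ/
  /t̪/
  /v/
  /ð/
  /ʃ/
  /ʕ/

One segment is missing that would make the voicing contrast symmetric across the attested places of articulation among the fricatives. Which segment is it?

Voiceless: /f/ (labiodental), /θ/ (dental), /s/ (alveolar), /ʃ/ (postalveolar), /χ/ (uvular), /ħ/ (pharyngeal).
Voiced: /v/ (labiodental), /ð/ (dental), /z/ (alveolar), /ʒ/ (postalveolar), /ʕ/ (pharyngeal).
The uvular row has no voiced member, so the gap is the voiced uvular fricative /ʁ/.

/ʁ/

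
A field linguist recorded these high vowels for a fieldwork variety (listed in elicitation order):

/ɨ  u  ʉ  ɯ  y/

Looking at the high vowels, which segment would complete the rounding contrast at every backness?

/i/

backness          unrounded  rounded 
front             —         y       
central           ɨ         ʉ       
back              ɯ         u       
The front row has no unrounded member, so the gap is the front unrounded vowel /i/.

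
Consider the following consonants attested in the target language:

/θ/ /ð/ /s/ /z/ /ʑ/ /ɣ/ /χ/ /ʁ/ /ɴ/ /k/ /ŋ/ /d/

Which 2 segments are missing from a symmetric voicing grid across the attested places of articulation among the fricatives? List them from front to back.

/ɕ/, /x/

Voiceless: /θ/ (dental), /s/ (alveolar), /χ/ (uvular).
Voiced: /ð/ (dental), /z/ (alveolar), /ʑ/ (alveolo-palatal), /ɣ/ (velar), /ʁ/ (uvular).
Gaps, from front to back: alveolo-palatal lacks voiceless (/ɕ/); velar lacks voiceless (/x/).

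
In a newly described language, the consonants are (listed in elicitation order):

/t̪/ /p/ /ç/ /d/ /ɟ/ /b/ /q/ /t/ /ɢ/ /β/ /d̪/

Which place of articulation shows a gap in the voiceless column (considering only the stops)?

palatal

bilabial: voiceless /p/, voiced /b/.
dental: voiceless /t̪/, voiced /d̪/.
alveolar: voiceless /t/, voiced /d/.
palatal: voiceless —, voiced /ɟ/.
uvular: voiceless /q/, voiced /ɢ/.
Every place of articulation has a voiceless member except palatal, where /c/ would be expected.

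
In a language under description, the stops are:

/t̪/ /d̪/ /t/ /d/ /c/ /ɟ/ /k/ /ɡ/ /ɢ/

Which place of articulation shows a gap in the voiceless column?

uvular

dental: voiceless /t̪/, voiced /d̪/.
alveolar: voiceless /t/, voiced /d/.
palatal: voiceless /c/, voiced /ɟ/.
velar: voiceless /k/, voiced /ɡ/.
uvular: voiceless —, voiced /ɢ/.
Every place of articulation has a voiceless member except uvular, where /q/ would be expected.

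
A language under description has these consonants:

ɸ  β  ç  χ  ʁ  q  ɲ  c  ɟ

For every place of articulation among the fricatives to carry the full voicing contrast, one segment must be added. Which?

Voiceless: /ɸ/ (bilabial), /ç/ (palatal), /χ/ (uvular).
Voiced: /β/ (bilabial), /ʁ/ (uvular).
The palatal row has no voiced member, so the gap is the voiced palatal fricative /ʝ/.

/ʝ/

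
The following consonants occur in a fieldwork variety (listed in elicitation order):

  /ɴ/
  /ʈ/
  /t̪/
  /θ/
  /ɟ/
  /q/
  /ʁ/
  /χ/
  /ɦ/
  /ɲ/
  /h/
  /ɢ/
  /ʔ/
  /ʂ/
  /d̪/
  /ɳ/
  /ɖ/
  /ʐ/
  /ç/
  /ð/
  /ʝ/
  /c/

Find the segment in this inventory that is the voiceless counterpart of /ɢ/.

/q/

/ɢ/ is a voiced uvular stop.
The voiceless counterpart is a voiceless uvular stop — in this inventory, /q/.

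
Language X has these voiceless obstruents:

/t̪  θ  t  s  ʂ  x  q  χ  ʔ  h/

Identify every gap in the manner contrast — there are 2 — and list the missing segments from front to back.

Stop: /t̪/ (dental), /t/ (alveolar), /q/ (uvular), /ʔ/ (glottal).
Fricative: /θ/ (dental), /s/ (alveolar), /ʂ/ (retroflex), /x/ (velar), /χ/ (uvular), /h/ (glottal).
Gaps, from front to back: retroflex lacks stop (/ʈ/); velar lacks stop (/k/).

/ʈ/, /k/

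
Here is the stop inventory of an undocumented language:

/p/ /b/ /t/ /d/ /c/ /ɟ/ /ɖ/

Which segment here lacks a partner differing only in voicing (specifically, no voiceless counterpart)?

Bilabial: /p/ ~ /b/
Alveolar: /t/ ~ /d/
Palatal: /c/ ~ /ɟ/
Retroflex: only /ɖ/ (voiced); no voiceless partner.
So /ɖ/ is the unpaired segment.

/ɖ/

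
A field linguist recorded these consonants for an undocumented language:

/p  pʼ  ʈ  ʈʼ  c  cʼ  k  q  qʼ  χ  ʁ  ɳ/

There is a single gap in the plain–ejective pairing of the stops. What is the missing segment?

bilabial: plain /p/, ejective /pʼ/.
retroflex: plain /ʈ/, ejective /ʈʼ/.
palatal: plain /c/, ejective /cʼ/.
velar: plain /k/, ejective —.
uvular: plain /q/, ejective /qʼ/.
The velar row has no ejective member, so the gap is the ejective velar stop /kʼ/.

/kʼ/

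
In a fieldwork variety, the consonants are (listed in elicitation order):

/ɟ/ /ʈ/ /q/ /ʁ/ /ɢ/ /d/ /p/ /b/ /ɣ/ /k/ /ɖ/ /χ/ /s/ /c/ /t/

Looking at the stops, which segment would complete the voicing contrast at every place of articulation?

/ɡ/

place of articulation  voiceless  voiced  
bilabial          p         b       
alveolar          t         d       
retroflex         ʈ         ɖ       
palatal           c         ɟ       
velar             k         —       
uvular            q         ɢ       
The velar row has no voiced member, so the gap is the voiced velar stop /ɡ/.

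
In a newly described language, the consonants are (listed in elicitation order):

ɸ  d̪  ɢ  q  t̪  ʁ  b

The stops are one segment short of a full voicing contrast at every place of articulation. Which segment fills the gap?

bilabial: voiceless —, voiced /b/.
dental: voiceless /t̪/, voiced /d̪/.
uvular: voiceless /q/, voiced /ɢ/.
The bilabial row has no voiceless member, so the gap is the voiceless bilabial stop /p/.

/p/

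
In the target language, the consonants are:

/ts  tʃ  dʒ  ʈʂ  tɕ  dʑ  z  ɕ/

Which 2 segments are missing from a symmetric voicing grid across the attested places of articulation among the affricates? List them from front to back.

/dz/, /ɖʐ/

Voiceless: /ts/ (alveolar), /tʃ/ (postalveolar), /ʈʂ/ (retroflex), /tɕ/ (alveolo-palatal).
Voiced: /dʒ/ (postalveolar), /dʑ/ (alveolo-palatal).
Gaps, from front to back: alveolar lacks voiced (/dz/); retroflex lacks voiced (/ɖʐ/).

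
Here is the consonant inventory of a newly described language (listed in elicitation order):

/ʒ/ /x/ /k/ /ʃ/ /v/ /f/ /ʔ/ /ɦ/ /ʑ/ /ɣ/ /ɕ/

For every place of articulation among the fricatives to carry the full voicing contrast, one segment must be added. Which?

Voiceless: /f/ (labiodental), /ʃ/ (postalveolar), /ɕ/ (alveolo-palatal), /x/ (velar).
Voiced: /v/ (labiodental), /ʒ/ (postalveolar), /ʑ/ (alveolo-palatal), /ɣ/ (velar), /ɦ/ (glottal).
The glottal row has no voiceless member, so the gap is the voiceless glottal fricative /h/.

/h/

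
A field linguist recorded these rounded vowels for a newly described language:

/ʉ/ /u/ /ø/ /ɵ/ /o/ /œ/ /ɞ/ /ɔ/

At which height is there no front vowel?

high

Front: /ø/ (high-mid), /œ/ (low-mid).
Central: /ʉ/ (high), /ɵ/ (high-mid), /ɞ/ (low-mid).
Back: /u/ (high), /o/ (high-mid), /ɔ/ (low-mid).
Every height has a front member except high, where /y/ would be expected.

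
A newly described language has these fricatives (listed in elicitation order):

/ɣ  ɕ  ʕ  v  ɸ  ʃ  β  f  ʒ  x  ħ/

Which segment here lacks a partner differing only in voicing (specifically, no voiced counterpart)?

/ɕ/

Bilabial: /ɸ/ ~ /β/
Labiodental: /f/ ~ /v/
Postalveolar: /ʃ/ ~ /ʒ/
Velar: /x/ ~ /ɣ/
Pharyngeal: /ħ/ ~ /ʕ/
Alveolo-palatal: only /ɕ/ (voiceless); no voiced partner.
So /ɕ/ is the unpaired segment.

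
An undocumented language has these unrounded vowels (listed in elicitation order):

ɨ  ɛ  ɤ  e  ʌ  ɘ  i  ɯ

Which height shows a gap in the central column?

low-mid

height            front     central   back    
high              i         ɨ         ɯ       
high-mid          e         ɘ         ɤ       
low-mid           ɛ         —         ʌ       
Every height has a central member except low-mid, where /ɜ/ would be expected.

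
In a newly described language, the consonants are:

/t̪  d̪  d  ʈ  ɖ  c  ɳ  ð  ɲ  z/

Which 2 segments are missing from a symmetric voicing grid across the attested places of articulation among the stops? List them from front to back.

/t/, /ɟ/

dental: voiceless /t̪/, voiced /d̪/.
alveolar: voiceless —, voiced /d/.
retroflex: voiceless /ʈ/, voiced /ɖ/.
palatal: voiceless /c/, voiced —.
Gaps, from front to back: alveolar lacks voiceless (/t/); palatal lacks voiced (/ɟ/).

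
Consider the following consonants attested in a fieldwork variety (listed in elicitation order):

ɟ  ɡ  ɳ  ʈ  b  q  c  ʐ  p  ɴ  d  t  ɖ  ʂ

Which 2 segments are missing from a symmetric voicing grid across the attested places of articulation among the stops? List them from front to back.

/k/, /ɢ/

place of articulation  voiceless  voiced  
bilabial          p         b       
alveolar          t         d       
retroflex         ʈ         ɖ       
palatal           c         ɟ       
velar             —         ɡ       
uvular            q         —       
Gaps, from front to back: velar lacks voiceless (/k/); uvular lacks voiced (/ɢ/).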